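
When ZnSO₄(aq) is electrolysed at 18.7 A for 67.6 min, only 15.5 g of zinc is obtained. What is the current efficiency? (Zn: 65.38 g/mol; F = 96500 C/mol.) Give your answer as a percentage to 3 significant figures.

Q = 18.7 × 4056 = 75850 C
n(e⁻) = 75850 / 96500 = 0.7860 mol
Zn²⁺ + 2e⁻ → Zn, so theoretical n(Zn) = 0.3930 mol → 25.69 g
Efficiency = 15.5 / 25.69 = 0.6033 = 60.3%

60.3%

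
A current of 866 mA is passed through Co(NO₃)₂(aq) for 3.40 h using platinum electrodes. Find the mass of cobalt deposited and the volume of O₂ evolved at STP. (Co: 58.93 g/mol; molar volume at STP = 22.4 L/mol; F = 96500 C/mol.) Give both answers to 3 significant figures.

3.24 g Co; 0.615 L O₂

Q = 0.866 × 12240 = 10600 C; n(e⁻) = 10600 / 96500 = 0.1098 mol
Cathode: Co²⁺ + 2e⁻ → Co → n(Co) = 0.1098/2 = 0.05490 mol → 3.24 g
Anode: 2H₂O → O₂ + 4H⁺ + 4e⁻ → n(O₂) = 0.1098/4 = 0.02745 mol → 0.615 L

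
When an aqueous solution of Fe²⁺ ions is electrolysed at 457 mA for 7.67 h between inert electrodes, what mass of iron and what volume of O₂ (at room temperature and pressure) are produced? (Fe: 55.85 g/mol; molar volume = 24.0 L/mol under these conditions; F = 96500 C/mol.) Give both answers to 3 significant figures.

3.65 g Fe; 0.785 L O₂

Q = 0.457 × 27612 = 12620 C; n(e⁻) = 12620 / 96500 = 0.1308 mol
Cathode: Fe²⁺ + 2e⁻ → Fe → n(Fe) = 0.1308/2 = 0.06540 mol → 3.65 g
Anode: 2H₂O → O₂ + 4H⁺ + 4e⁻ → n(O₂) = 0.1308/4 = 0.03270 mol → 0.785 L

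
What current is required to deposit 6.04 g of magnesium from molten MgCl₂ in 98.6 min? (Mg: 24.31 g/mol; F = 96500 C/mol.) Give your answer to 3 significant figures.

8.11 A

n(Mg) = 6.04 / 24.31 = 0.2485 mol
Mg²⁺ + 2e⁻ → Mg, so n(e⁻) = 2 × 0.2485 = 0.4970 mol
Q = 0.4970 × 96500 = 47960 C
I = Q / t = 47960 / 5916 s = 8.11 A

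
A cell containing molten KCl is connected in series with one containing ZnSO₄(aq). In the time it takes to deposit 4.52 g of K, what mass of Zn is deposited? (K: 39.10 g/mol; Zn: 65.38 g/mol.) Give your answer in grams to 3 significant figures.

n(K) = 4.52 / 39.10 = 0.1156 mol
K⁺ + e⁻ → K, so n(e⁻) = 0.1156 mol
Same current for the same time ⇒ same n(e⁻) = 0.1156 mol in both cells.
Zn²⁺ + 2e⁻ → Zn, so n(Zn) = 0.1156 / 2 = 0.05780 mol
m(Zn) = 0.05780 × 65.38 = 3.78 g

3.78 g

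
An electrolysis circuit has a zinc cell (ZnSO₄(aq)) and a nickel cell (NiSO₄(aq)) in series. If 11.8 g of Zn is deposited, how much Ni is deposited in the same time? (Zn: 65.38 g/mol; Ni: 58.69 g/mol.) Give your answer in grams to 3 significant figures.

n(Zn) = 11.8 / 65.38 = 0.1805 mol
Zn²⁺ + 2e⁻ → Zn, so n(e⁻) = 2 × 0.1805 = 0.3610 mol
The cells are in series, so the same charge (and hence the same n(e⁻) = 0.3610 mol) passes through both.
Ni²⁺ + 2e⁻ → Ni, so n(Ni) = 0.3610 / 2 = 0.1805 mol
m(Ni) = 0.1805 × 58.69 = 10.6 g

10.6 g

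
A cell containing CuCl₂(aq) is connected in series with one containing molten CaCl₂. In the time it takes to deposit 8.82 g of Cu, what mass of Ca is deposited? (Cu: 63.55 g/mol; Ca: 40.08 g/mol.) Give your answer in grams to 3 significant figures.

n(Cu) = 8.82 / 63.55 = 0.1388 mol
Cu²⁺ + 2e⁻ → Cu, so n(e⁻) = 2 × 0.1388 = 0.2776 mol
Same current for the same time ⇒ same n(e⁻) = 0.2776 mol in both cells.
Ca²⁺ + 2e⁻ → Ca, so n(Ca) = 0.2776 / 2 = 0.1388 mol
m(Ca) = 0.1388 × 40.08 = 5.56 g

5.56 g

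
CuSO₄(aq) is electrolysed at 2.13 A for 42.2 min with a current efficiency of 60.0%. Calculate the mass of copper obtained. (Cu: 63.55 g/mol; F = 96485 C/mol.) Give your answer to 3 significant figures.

Q = 2.13 × 2532 = 5393 C
n(e⁻) = 5393 / 96485 = 0.05589 mol
Cu²⁺ + 2e⁻ → Cu, so theoretical m(Cu) = 0.02795 × 63.55 = 1.776 g
Actual mass = 60.0% × 1.776 = 1.07 g

1.07 g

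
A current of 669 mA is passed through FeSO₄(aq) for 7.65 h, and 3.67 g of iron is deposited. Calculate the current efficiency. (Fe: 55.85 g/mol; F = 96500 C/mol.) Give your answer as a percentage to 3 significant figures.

Q = 0.669 × 27540 = 18420 C
n(e⁻) = 18420 / 96500 = 0.1909 mol
Fe²⁺ + 2e⁻ → Fe, so theoretical n(Fe) = 0.09545 mol → 5.331 g
Efficiency = 3.67 / 5.331 = 0.6884 = 68.8%

68.8%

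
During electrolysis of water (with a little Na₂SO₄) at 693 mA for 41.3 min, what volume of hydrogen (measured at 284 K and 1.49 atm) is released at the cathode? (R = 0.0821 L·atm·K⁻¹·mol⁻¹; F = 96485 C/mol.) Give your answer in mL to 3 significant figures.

Charge passed = 0.693 × 2478 = 1717 C
n(e⁻) = Q/F = 1717/96485 = 0.01780 mol
2H⁺ + 2e⁻ → H₂, so n(H₂) = 0.01780 / 2 = 0.008900 mol
V = nRT/P = 0.008900 × 0.0821 × 284 / 1.49 = 0.1393 L
= 139 mL

139 mL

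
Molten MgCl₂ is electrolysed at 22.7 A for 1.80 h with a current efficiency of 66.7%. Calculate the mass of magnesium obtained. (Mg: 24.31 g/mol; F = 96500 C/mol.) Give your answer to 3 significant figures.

12.4 g

Q = 22.7 × 6480 = 1.471×10^5 C
n(e⁻) = 1.471×10^5 / 96500 = 1.524 mol
Mg²⁺ + 2e⁻ → Mg, so theoretical m(Mg) = 0.7620 × 24.31 = 18.52 g
Actual mass = 66.7% × 18.52 = 12.4 g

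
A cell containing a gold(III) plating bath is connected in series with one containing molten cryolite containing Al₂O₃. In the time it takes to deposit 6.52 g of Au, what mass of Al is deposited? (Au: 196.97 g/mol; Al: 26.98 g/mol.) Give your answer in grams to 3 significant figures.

0.893 g

n(Au) = 6.52 / 196.97 = 0.03310 mol
Au³⁺ + 3e⁻ → Au, so n(e⁻) = 3 × 0.03310 = 0.09930 mol
In series, the same 0.09930 mol of electrons flows through the second cell.
Al³⁺ + 3e⁻ → Al, so n(Al) = 0.09930 / 3 = 0.03310 mol
m(Al) = 0.03310 × 26.98 = 0.893 g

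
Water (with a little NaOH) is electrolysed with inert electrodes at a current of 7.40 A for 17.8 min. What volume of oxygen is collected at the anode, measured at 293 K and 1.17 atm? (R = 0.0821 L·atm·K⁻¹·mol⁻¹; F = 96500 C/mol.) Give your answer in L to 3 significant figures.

Charge passed = 7.40 × 1068 = 7903 C
n(e⁻) = Q/F = 7903/96500 = 0.08190 mol
2H₂O → O₂ + 4H⁺ + 4e⁻, so n(O₂) = 0.08190 / 4 = 0.02048 mol
V = nRT/P = 0.02048 × 0.0821 × 293 / 1.17 = 0.4211 L

0.421 L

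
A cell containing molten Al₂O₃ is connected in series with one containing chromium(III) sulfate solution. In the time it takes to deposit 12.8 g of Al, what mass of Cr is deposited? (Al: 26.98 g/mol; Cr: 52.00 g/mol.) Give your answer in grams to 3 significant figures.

n(Al) = 12.8 / 26.98 = 0.4744 mol
Al³⁺ + 3e⁻ → Al, so n(e⁻) = 3 × 0.4744 = 1.423 mol
Since the cells are in series, n(e⁻) in the Cr cell is also 1.423 mol.
Cr³⁺ + 3e⁻ → Cr, so n(Cr) = 1.423 / 3 = 0.4743 mol
m(Cr) = 0.4743 × 52.00 = 24.7 g

24.7 g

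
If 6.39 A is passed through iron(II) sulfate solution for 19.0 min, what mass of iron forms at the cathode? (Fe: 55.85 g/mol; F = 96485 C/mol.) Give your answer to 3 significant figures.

Q = 6.39 A × 1140 s = 7285 C
n(e⁻) = Q/F = 7285/96485 = 0.07550 mol
Fe²⁺ + 2e⁻ → Fe, so n(Fe) = 0.07550 / 2 = 0.03775 mol
m = 0.03775 × 55.85 = 2.11 g

2.11 g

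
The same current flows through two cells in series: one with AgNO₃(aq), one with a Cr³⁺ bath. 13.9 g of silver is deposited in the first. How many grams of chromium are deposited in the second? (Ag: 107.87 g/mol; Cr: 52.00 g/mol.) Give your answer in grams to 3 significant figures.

2.23 g

n(Ag) = 13.9 / 107.87 = 0.1289 mol
Ag⁺ + e⁻ → Ag, so n(e⁻) = 0.1289 mol
Since the cells are in series, n(e⁻) in the Cr cell is also 0.1289 mol.
Cr³⁺ + 3e⁻ → Cr, so n(Cr) = 0.1289 / 3 = 0.04297 mol
m(Cr) = 0.04297 × 52.00 = 2.23 g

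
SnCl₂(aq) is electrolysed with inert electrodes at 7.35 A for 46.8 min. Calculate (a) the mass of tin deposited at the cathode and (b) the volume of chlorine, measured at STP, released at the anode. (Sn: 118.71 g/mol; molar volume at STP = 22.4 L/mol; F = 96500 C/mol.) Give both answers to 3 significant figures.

12.7 g Sn; 2.40 L Cl₂

Q = 7.35 × 2808 = 20640 C; n(e⁻) = 20640 / 96500 = 0.2139 mol
Cathode: Sn²⁺ + 2e⁻ → Sn → n(Sn) = 0.2139/2 = 0.1070 mol → 12.7 g
Anode: 2Cl⁻ → Cl₂ + 2e⁻ → n(Cl₂) = 0.2139/2 = 0.1070 mol → 2.40 L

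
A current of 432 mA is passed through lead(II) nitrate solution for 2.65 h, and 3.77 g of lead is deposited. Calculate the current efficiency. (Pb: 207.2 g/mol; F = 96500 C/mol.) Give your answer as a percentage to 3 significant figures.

Q = 0.432 × 9540 = 4121 C
n(e⁻) = 4121 / 96500 = 0.04270 mol
Pb²⁺ + 2e⁻ → Pb, so theoretical n(Pb) = 0.02135 mol → 4.424 g
Efficiency = 3.77 / 4.424 = 0.8522 = 85.2%

85.2%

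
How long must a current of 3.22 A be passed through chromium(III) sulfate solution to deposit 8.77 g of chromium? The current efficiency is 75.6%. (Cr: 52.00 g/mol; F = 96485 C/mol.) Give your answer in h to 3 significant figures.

5.57 h

n(Cr) = 8.77 / 52.00 = 0.1687 mol
Cr³⁺ + 3e⁻ → Cr, so n(e⁻) = 3 × 0.1687 = 0.5061 mol
Q = 0.5061 × 96485 / 0.756 = 64590 C
t = Q / I = 64590 / 3.22 = 20060 s = 5.57 h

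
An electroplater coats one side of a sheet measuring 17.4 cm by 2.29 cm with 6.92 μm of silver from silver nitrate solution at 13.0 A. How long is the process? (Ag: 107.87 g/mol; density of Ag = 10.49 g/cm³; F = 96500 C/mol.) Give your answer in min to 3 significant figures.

0.332 min

Plated area = 17.4 × 2.29 = 39.85 cm²
Volume = 39.85 × 6.92×10⁻⁴ cm = 0.02758 cm³
m(Ag) = 0.02758 × 10.49 = 0.2893 g
n(Ag) = 0.2893 / 107.87 = 0.002682 mol; n(e⁻) = 0.002682 mol
Q = 0.002682 × 96500 = 258.8 C
t = 258.8 / 13.0 = 19.91 s = 0.332 min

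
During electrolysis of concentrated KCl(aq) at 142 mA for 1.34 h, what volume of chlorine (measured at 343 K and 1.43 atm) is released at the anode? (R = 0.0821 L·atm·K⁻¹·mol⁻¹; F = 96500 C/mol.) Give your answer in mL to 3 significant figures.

Q = 0.142 A × 4824 s = 685.0 C
Moles of electrons = 685.0 / 96500 = 0.007098 mol
2Cl⁻ → Cl₂ + 2e⁻, so n(Cl₂) = 0.007098 / 2 = 0.003549 mol
V = nRT/P = 0.003549 × 0.0821 × 343 / 1.43 = 0.06989 L
= 69.9 mL

69.9 mL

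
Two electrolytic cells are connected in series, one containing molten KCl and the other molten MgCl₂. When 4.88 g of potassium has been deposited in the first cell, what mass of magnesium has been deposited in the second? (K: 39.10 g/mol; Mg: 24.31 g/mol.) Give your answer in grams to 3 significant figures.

n(K) = 4.88 / 39.10 = 0.1248 mol
K⁺ + e⁻ → K, so n(e⁻) = 0.1248 mol
In series, the same 0.1248 mol of electrons flows through the second cell.
Mg²⁺ + 2e⁻ → Mg, so n(Mg) = 0.1248 / 2 = 0.06240 mol
m(Mg) = 0.06240 × 24.31 = 1.52 g

1.52 g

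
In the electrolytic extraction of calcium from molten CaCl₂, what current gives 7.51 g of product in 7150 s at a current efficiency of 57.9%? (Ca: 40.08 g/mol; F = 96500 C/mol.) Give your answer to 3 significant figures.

n(Ca) = 7.51 / 40.08 = 0.1874 mol
Ca²⁺ + 2e⁻ → Ca, so n(e⁻) = 2 × 0.1874 = 0.3748 mol
Q = 0.3748 × 96500 / 0.579 = 62470 C
I = Q / t = 62470 / 7150 s = 8.74 A

8.74 A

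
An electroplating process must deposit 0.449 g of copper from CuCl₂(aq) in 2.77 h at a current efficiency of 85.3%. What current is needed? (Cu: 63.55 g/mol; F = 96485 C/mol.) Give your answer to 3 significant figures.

0.160 A

n(Cu) = 0.449 / 63.55 = 0.007065 mol
Cu²⁺ + 2e⁻ → Cu, so n(e⁻) = 2 × 0.007065 = 0.01413 mol
Q = 0.01413 × 96485 / 0.853 = 1598 C
I = Q / t = 1598 / 9972 s = 0.160 A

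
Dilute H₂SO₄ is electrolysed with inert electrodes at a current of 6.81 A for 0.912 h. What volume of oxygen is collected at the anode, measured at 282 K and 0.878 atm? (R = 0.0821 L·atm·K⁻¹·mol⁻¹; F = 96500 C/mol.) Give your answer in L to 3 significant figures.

Q = 6.81 A × 3283.2 s = 22360 C
n(e⁻) = 22360 / 96500 = 0.2317 mol
2H₂O → O₂ + 4H⁺ + 4e⁻, so n(O₂) = 0.2317 / 4 = 0.05793 mol
V = nRT/P = 0.05793 × 0.0821 × 282 / 0.878 = 1.528 L

1.53 L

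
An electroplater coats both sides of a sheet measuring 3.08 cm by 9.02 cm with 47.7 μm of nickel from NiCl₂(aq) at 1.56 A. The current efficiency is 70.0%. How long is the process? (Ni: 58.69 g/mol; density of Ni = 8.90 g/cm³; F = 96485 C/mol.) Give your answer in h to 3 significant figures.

Plated area = 2 × 3.08 × 9.02 = 55.56 cm²
Volume = 55.56 × 47.7×10⁻⁴ cm = 0.2650 cm³
m(Ni) = 0.2650 × 8.90 = 2.359 g
n(Ni) = 2.359 / 58.69 = 0.04019 mol; n(e⁻) = 2 × 0.04019 = 0.08038 mol
Q = 0.08038 × 96485 / 0.700 = 11080 C
t = 11080 / 1.56 = 7103 s = 1.97 h

1.97 h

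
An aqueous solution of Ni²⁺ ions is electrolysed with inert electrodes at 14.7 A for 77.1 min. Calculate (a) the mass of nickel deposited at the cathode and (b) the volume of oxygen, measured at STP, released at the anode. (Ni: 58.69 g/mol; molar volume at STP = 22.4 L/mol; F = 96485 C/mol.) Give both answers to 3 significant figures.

Q = 14.7 × 4626 = 68000 C; n(e⁻) = 68000 / 96485 = 0.7048 mol
Cathode: Ni²⁺ + 2e⁻ → Ni → n(Ni) = 0.7048/2 = 0.3524 mol → 20.7 g
Anode: 2H₂O → O₂ + 4H⁺ + 4e⁻ → n(O₂) = 0.7048/4 = 0.1762 mol → 3.95 L

20.7 g Ni; 3.95 L O₂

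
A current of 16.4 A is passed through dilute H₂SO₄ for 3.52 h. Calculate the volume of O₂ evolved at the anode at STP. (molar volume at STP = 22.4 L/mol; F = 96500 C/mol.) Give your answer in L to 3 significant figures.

Charge passed = 16.4 × 12672 = 2.078×10^5 C
Moles of electrons = 2.078×10^5 / 96500 = 2.153 mol
2H₂O → O₂ + 4H⁺ + 4e⁻, so n(O₂) = 2.153 / 4 = 0.5383 mol
V = 0.5383 × 22.4 = 12.06 L

12.1 L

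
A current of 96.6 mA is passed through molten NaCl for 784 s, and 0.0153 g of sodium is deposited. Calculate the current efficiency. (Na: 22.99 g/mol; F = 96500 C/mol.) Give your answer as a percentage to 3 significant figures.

84.8%

Q = 0.0966 × 784 = 75.73 C
n(e⁻) = 75.73 / 96500 = 7.848×10^-4 mol
Na⁺ + e⁻ → Na, so theoretical n(Na) = 7.848×10^-4 mol → 0.01804 g
Efficiency = 0.0153 / 0.01804 = 0.8481 = 84.8%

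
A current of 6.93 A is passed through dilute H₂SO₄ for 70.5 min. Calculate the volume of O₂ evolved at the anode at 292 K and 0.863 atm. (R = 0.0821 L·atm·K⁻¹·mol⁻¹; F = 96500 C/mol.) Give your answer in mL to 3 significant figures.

Charge passed = 6.93 × 4230 = 29310 C
n(e⁻) = Q/F = 29310/96500 = 0.3037 mol
2H₂O → O₂ + 4H⁺ + 4e⁻, so n(O₂) = 0.3037 / 4 = 0.07593 mol
V = nRT/P = 0.07593 × 0.0821 × 292 / 0.863 = 2.109 L
= 2110 mL

2110 mL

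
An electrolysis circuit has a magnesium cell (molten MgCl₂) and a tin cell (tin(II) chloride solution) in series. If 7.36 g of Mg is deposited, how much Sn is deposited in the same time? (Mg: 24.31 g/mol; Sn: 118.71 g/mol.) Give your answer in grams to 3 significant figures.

35.9 g

n(Mg) = 7.36 / 24.31 = 0.3028 mol
Mg²⁺ + 2e⁻ → Mg, so n(e⁻) = 2 × 0.3028 = 0.6056 mol
The cells are in series, so the same charge (and hence the same n(e⁻) = 0.6056 mol) passes through both.
Sn²⁺ + 2e⁻ → Sn, so n(Sn) = 0.6056 / 2 = 0.3028 mol
m(Sn) = 0.3028 × 118.71 = 35.9 g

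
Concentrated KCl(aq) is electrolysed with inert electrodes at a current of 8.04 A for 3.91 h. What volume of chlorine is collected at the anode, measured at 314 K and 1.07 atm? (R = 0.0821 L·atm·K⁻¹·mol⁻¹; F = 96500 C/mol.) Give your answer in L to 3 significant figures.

14.1 L

Charge passed = 8.04 × 14076 = 1.132×10^5 C
Moles of electrons = 1.132×10^5 / 96500 = 1.173 mol
2Cl⁻ → Cl₂ + 2e⁻, so n(Cl₂) = 1.173 / 2 = 0.5865 mol
V = nRT/P = 0.5865 × 0.0821 × 314 / 1.07 = 14.13 L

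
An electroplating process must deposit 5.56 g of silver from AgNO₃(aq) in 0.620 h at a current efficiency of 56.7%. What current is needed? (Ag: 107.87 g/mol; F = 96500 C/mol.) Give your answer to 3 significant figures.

n(Ag) = 5.56 / 107.87 = 0.05154 mol
Ag⁺ + e⁻ → Ag, so n(e⁻) = 0.05154 mol
Q = 0.05154 × 96500 / 0.567 = 8772 C
I = Q / t = 8772 / 2232 s = 3.93 A

3.93 A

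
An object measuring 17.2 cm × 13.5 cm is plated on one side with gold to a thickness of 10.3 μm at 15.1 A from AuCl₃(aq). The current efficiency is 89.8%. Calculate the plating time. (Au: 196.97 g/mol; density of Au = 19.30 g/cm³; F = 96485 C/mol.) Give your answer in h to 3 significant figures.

Plated area = 17.2 × 13.5 = 232.2 cm²
Volume = 232.2 × 10.3×10⁻⁴ cm = 0.2392 cm³
m(Au) = 0.2392 × 19.30 = 4.617 g
n(Au) = 4.617 / 196.97 = 0.02344 mol; n(e⁻) = 3 × 0.02344 = 0.07032 mol
Q = 0.07032 × 96485 / 0.898 = 7555 C
t = 7555 / 15.1 = 500.3 s = 0.139 h

0.139 h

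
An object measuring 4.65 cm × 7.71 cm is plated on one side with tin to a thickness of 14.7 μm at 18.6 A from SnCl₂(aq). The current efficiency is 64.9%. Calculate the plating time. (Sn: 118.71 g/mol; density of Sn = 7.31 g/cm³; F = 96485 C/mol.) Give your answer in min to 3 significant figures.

Plated area = 4.65 × 7.71 = 35.85 cm²
Volume = 35.85 × 14.7×10⁻⁴ cm = 0.05270 cm³
m(Sn) = 0.05270 × 7.31 = 0.3852 g
n(Sn) = 0.3852 / 118.71 = 0.003245 mol; n(e⁻) = 2 × 0.003245 = 0.006490 mol
Q = 0.006490 × 96485 / 0.649 = 964.9 C
t = 964.9 / 18.6 = 51.88 s = 0.865 min

0.865 min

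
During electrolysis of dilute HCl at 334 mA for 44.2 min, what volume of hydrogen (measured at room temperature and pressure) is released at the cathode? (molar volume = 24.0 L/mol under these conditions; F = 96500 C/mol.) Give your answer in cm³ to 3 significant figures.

110 cm³

Q = 0.334 A × 2652 s = 885.8 C
n(e⁻) = 885.8 / 96500 = 0.009179 mol
2H⁺ + 2e⁻ → H₂, so n(H₂) = 0.009179 / 2 = 0.004590 mol
V = 0.004590 × 24.0 = 0.1102 L
= 110 cm³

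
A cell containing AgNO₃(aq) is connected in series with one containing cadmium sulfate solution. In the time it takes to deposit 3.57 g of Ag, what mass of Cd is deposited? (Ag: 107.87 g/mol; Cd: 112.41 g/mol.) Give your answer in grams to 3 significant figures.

n(Ag) = 3.57 / 107.87 = 0.03310 mol
Ag⁺ + e⁻ → Ag, so n(e⁻) = 0.03310 mol
Since the cells are in series, n(e⁻) in the Cd cell is also 0.03310 mol.
Cd²⁺ + 2e⁻ → Cd, so n(Cd) = 0.03310 / 2 = 0.01655 mol
m(Cd) = 0.01655 × 112.41 = 1.86 g

1.86 g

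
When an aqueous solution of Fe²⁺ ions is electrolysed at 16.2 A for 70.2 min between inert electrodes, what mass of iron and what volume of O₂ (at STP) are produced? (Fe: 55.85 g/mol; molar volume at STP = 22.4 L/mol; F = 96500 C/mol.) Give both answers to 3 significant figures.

Q = 16.2 × 4212 = 68230 C; n(e⁻) = 68230 / 96500 = 0.7070 mol
Cathode: Fe²⁺ + 2e⁻ → Fe → n(Fe) = 0.7070/2 = 0.3535 mol → 19.7 g
Anode: 2H₂O → O₂ + 4H⁺ + 4e⁻ → n(O₂) = 0.7070/4 = 0.1768 mol → 3.96 L

19.7 g Fe; 3.96 L O₂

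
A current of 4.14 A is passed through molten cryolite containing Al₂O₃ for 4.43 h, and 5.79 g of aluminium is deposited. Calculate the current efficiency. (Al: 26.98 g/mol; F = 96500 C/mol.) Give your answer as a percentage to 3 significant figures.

94.1%

Q = 4.14 × 15948 = 66020 C
n(e⁻) = 66020 / 96500 = 0.6841 mol
Al³⁺ + 3e⁻ → Al, so theoretical n(Al) = 0.2280 mol → 6.151 g
Efficiency = 5.79 / 6.151 = 0.9413 = 94.1%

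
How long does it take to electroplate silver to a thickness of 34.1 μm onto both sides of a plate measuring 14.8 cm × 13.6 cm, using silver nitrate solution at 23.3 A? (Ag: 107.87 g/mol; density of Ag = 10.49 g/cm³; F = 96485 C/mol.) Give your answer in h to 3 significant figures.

0.154 h

Plated area = 2 × 14.8 × 13.6 = 402.6 cm²
Volume = 402.6 × 34.1×10⁻⁴ cm = 1.373 cm³
m(Ag) = 1.373 × 10.49 = 14.40 g
n(Ag) = 14.40 / 107.87 = 0.1335 mol; n(e⁻) = 0.1335 mol
Q = 0.1335 × 96485 = 12880 C
t = 12880 / 23.3 = 552.8 s = 0.154 h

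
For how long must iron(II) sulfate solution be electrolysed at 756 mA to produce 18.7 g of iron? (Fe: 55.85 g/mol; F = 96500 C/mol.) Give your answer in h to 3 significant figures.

n(Fe) = 18.7 / 55.85 = 0.3348 mol
Fe²⁺ + 2e⁻ → Fe, so n(e⁻) = 2 × 0.3348 = 0.6696 mol
Q = 0.6696 × 96500 = 64620 C
t = Q / I = 64620 / 0.756 = 85480 s = 23.7 h

23.7 h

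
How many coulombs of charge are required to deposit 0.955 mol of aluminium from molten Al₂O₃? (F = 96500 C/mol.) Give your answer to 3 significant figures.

Al³⁺ + 3e⁻ → Al, so n(e⁻) = 3 × 0.955 = 2.865 mol
Q = 2.865 × 96500 = 2.765×10^5 C

2.76×10^5 C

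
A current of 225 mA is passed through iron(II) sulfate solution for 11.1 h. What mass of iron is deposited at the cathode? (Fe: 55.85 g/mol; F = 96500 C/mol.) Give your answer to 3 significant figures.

2.60 g

Charge passed = 0.225 × 39960 = 8991 C
n(e⁻) = 8991 / 96500 = 0.09317 mol
Fe²⁺ + 2e⁻ → Fe, so n(Fe) = 0.09317 / 2 = 0.04659 mol
m = 0.04659 × 55.85 = 2.60 g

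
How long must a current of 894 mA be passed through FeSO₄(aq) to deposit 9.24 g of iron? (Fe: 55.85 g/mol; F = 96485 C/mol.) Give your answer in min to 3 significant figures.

595 min

n(Fe) = 9.24 / 55.85 = 0.1654 mol
Fe²⁺ + 2e⁻ → Fe, so n(e⁻) = 2 × 0.1654 = 0.3308 mol
Q = 0.3308 × 96485 = 31920 C
t = Q / I = 31920 / 0.894 = 35700 s = 595 min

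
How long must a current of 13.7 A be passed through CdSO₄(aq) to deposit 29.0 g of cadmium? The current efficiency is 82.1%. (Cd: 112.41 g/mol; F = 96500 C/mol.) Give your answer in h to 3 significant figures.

1.23 h

n(Cd) = 29.0 / 112.41 = 0.2580 mol
Cd²⁺ + 2e⁻ → Cd, so n(e⁻) = 2 × 0.2580 = 0.5160 mol
Q = 0.5160 × 96500 / 0.821 = 60650 C
t = Q / I = 60650 / 13.7 = 4427 s = 1.23 h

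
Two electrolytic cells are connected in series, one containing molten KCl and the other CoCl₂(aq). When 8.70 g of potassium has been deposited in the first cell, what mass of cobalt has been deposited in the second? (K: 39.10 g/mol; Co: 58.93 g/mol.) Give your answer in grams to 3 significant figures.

n(K) = 8.70 / 39.10 = 0.2225 mol
K⁺ + e⁻ → K, so n(e⁻) = 0.2225 mol
Same current for the same time ⇒ same n(e⁻) = 0.2225 mol in both cells.
Co²⁺ + 2e⁻ → Co, so n(Co) = 0.2225 / 2 = 0.1113 mol
m(Co) = 0.1113 × 58.93 = 6.56 g

6.56 g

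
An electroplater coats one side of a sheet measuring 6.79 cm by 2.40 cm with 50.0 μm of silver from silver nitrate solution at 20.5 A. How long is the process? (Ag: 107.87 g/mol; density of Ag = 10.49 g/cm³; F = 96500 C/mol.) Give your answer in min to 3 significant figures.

0.622 min

Plated area = 6.79 × 2.40 = 16.30 cm²
Volume = 16.30 × 50.0×10⁻⁴ cm = 0.08150 cm³
m(Ag) = 0.08150 × 10.49 = 0.8549 g
n(Ag) = 0.8549 / 107.87 = 0.007925 mol; n(e⁻) = 0.007925 mol
Q = 0.007925 × 96500 = 764.8 C
t = 764.8 / 20.5 = 37.31 s = 0.622 min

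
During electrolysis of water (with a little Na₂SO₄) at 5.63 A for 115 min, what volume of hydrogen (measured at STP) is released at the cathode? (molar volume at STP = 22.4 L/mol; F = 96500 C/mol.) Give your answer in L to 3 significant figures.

Charge passed = 5.63 × 6900 = 38850 C
n(e⁻) = Q/F = 38850/96500 = 0.4026 mol
2H⁺ + 2e⁻ → H₂, so n(H₂) = 0.4026 / 2 = 0.2013 mol
V = 0.2013 × 22.4 = 4.509 L

4.51 L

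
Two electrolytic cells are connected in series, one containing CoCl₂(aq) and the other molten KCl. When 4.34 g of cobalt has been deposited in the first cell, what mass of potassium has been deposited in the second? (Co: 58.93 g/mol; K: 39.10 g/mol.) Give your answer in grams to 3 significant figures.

5.76 g

n(Co) = 4.34 / 58.93 = 0.07365 mol
Co²⁺ + 2e⁻ → Co, so n(e⁻) = 2 × 0.07365 = 0.1473 mol
In series, the same 0.1473 mol of electrons flows through the second cell.
K⁺ + e⁻ → K, so n(K) = 0.1473 mol
m(K) = 0.1473 × 39.10 = 5.76 g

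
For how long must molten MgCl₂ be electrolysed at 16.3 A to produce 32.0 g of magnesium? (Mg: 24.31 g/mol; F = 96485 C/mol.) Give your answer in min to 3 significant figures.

260 min

n(Mg) = 32.0 / 24.31 = 1.316 mol
Mg²⁺ + 2e⁻ → Mg, so n(e⁻) = 2 × 1.316 = 2.632 mol
Q = 2.632 × 96485 = 2.539×10^5 C
t = Q / I = 2.539×10^5 / 16.3 = 15580 s = 260 min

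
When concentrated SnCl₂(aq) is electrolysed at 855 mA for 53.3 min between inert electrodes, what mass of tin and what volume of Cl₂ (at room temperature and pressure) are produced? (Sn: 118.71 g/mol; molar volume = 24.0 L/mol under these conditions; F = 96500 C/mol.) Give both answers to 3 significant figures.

Q = 0.855 × 3198 = 2734 C; n(e⁻) = 2734 / 96500 = 0.02833 mol
Cathode: Sn²⁺ + 2e⁻ → Sn → n(Sn) = 0.02833/2 = 0.01417 mol → 1.68 g
Anode: 2Cl⁻ → Cl₂ + 2e⁻ → n(Cl₂) = 0.02833/2 = 0.01417 mol → 0.340 L

1.68 g Sn; 0.340 L Cl₂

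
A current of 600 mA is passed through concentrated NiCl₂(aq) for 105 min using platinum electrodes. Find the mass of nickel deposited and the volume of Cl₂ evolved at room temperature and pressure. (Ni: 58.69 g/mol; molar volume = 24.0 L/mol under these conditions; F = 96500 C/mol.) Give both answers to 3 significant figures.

Q = 0.600 × 6300 = 3780 C; n(e⁻) = 3780 / 96500 = 0.03917 mol
Cathode: Ni²⁺ + 2e⁻ → Ni → n(Ni) = 0.03917/2 = 0.01959 mol → 1.15 g
Anode: 2Cl⁻ → Cl₂ + 2e⁻ → n(Cl₂) = 0.03917/2 = 0.01959 mol → 0.470 L

1.15 g Ni; 0.470 L Cl₂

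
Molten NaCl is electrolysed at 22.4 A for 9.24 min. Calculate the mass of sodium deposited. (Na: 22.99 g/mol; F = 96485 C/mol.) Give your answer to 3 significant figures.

Q = 22.4 A × 554.4 s = 12420 C
n(e⁻) = Q/F = 12420/96485 = 0.1287 mol
Na⁺ + e⁻ → Na, so n(Na) = 0.1287 mol
m = 0.1287 × 22.99 = 2.96 g

2.96 g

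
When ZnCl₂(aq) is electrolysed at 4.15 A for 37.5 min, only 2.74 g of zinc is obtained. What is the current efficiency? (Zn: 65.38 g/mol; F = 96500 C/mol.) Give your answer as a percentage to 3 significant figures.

Q = 4.15 × 2250 = 9338 C
n(e⁻) = 9338 / 96500 = 0.09677 mol
Zn²⁺ + 2e⁻ → Zn, so theoretical n(Zn) = 0.04839 mol → 3.164 g
Efficiency = 2.74 / 3.164 = 0.8660 = 86.6%

86.6%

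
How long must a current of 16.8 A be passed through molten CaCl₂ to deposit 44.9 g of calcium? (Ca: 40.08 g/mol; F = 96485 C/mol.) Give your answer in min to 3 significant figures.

n(Ca) = 44.9 / 40.08 = 1.120 mol
Ca²⁺ + 2e⁻ → Ca, so n(e⁻) = 2 × 1.120 = 2.240 mol
Q = 2.240 × 96485 = 2.161×10^5 C
t = Q / I = 2.161×10^5 / 16.8 = 12860 s = 214 min

214 min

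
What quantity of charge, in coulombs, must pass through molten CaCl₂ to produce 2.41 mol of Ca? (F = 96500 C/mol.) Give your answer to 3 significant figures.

4.65×10^5 C

Ca²⁺ + 2e⁻ → Ca, so n(e⁻) = 2 × 2.41 = 4.820 mol
Q = 4.820 × 96500 = 4.651×10^5 C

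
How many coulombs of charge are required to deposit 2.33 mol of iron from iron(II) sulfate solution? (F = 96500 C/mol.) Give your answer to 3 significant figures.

Fe²⁺ + 2e⁻ → Fe, so n(e⁻) = 2 × 2.33 = 4.660 mol
Q = 4.660 × 96500 = 4.497×10^5 C

4.50×10^5 C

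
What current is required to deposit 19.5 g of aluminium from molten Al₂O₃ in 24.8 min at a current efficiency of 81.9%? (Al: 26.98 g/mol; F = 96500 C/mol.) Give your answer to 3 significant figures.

172 A

n(Al) = 19.5 / 26.98 = 0.7228 mol
Al³⁺ + 3e⁻ → Al, so n(e⁻) = 3 × 0.7228 = 2.168 mol
Q = 2.168 × 96500 / 0.819 = 2.554×10^5 C
I = Q / t = 2.554×10^5 / 1488 s = 172 A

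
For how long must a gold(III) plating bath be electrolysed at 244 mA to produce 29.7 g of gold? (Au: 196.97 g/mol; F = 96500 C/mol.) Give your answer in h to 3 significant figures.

49.7 h

n(Au) = 29.7 / 196.97 = 0.1508 mol
Au³⁺ + 3e⁻ → Au, so n(e⁻) = 3 × 0.1508 = 0.4524 mol
Q = 0.4524 × 96500 = 43660 C
t = Q / I = 43660 / 0.244 = 1.789×10^5 s = 49.7 h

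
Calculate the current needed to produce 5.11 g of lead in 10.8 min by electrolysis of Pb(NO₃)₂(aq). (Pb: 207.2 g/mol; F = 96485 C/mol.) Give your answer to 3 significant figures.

7.34 A

n(Pb) = 5.11 / 207.2 = 0.02466 mol
Pb²⁺ + 2e⁻ → Pb, so n(e⁻) = 2 × 0.02466 = 0.04932 mol
Q = 0.04932 × 96485 = 4759 C
I = Q / t = 4759 / 648 s = 7.34 A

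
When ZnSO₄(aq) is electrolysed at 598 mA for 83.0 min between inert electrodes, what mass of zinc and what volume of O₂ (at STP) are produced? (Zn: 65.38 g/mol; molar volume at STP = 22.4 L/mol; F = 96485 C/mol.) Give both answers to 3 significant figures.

1.01 g Zn; 0.173 L O₂

Q = 0.598 × 4980 = 2978 C; n(e⁻) = 2978 / 96485 = 0.03086 mol
Cathode: Zn²⁺ + 2e⁻ → Zn → n(Zn) = 0.03086/2 = 0.01543 mol → 1.01 g
Anode: 2H₂O → O₂ + 4H⁺ + 4e⁻ → n(O₂) = 0.03086/4 = 0.007715 mol → 0.173 L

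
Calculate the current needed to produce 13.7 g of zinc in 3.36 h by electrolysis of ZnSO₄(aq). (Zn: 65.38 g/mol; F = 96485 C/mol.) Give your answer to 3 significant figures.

n(Zn) = 13.7 / 65.38 = 0.2095 mol
Zn²⁺ + 2e⁻ → Zn, so n(e⁻) = 2 × 0.2095 = 0.4190 mol
Q = 0.4190 × 96485 = 40430 C
I = Q / t = 40430 / 12096 s = 3.34 A

3.34 A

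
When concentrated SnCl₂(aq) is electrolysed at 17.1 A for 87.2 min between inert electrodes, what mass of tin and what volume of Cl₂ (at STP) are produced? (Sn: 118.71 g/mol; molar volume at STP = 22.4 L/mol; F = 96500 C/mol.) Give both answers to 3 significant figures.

Q = 17.1 × 5232 = 89470 C; n(e⁻) = 89470 / 96500 = 0.9272 mol
Cathode: Sn²⁺ + 2e⁻ → Sn → n(Sn) = 0.9272/2 = 0.4636 mol → 55.0 g
Anode: 2Cl⁻ → Cl₂ + 2e⁻ → n(Cl₂) = 0.9272/2 = 0.4636 mol → 10.4 L

55.0 g Sn; 10.4 L Cl₂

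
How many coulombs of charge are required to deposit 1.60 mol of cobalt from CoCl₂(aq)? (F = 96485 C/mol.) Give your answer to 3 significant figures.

3.09×10^5 C

Co²⁺ + 2e⁻ → Co, so n(e⁻) = 2 × 1.60 = 3.200 mol
Q = 3.200 × 96485 = 3.088×10^5 C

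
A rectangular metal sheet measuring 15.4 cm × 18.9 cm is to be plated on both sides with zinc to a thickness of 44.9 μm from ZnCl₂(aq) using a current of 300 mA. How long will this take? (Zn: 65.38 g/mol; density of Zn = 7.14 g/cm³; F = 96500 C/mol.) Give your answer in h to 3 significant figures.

Plated area = 2 × 15.4 × 18.9 = 582.1 cm²
Volume = 582.1 × 44.9×10⁻⁴ cm = 2.614 cm³
m(Zn) = 2.614 × 7.14 = 18.66 g
n(Zn) = 18.66 / 65.38 = 0.2854 mol; n(e⁻) = 2 × 0.2854 = 0.5708 mol
Q = 0.5708 × 96500 = 55080 C
t = 55080 / 0.300 = 1.836×10^5 s = 51.0 h

51.0 h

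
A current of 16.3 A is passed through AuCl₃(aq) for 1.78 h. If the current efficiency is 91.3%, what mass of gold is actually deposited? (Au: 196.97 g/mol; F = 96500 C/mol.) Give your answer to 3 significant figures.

Q = 16.3 × 6408 = 1.045×10^5 C
n(e⁻) = 1.045×10^5 / 96500 = 1.083 mol
Au³⁺ + 3e⁻ → Au, so theoretical m(Au) = 0.3610 × 196.97 = 71.11 g
Actual mass = 91.3% × 71.11 = 64.9 g

64.9 g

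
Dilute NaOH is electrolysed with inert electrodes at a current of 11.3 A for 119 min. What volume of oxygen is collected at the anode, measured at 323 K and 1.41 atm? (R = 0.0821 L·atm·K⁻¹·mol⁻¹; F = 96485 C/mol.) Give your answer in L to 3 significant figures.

Q = 11.3 A × 7140 s = 80680 C
n(e⁻) = Q/F = 80680/96485 = 0.8362 mol
2H₂O → O₂ + 4H⁺ + 4e⁻, so n(O₂) = 0.8362 / 4 = 0.2091 mol
V = nRT/P = 0.2091 × 0.0821 × 323 / 1.41 = 3.933 L

3.93 L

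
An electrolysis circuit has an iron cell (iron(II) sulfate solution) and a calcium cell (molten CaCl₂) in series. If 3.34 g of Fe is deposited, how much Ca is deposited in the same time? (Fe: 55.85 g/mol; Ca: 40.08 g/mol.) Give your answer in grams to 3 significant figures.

2.40 g

n(Fe) = 3.34 / 55.85 = 0.05980 mol
Fe²⁺ + 2e⁻ → Fe, so n(e⁻) = 2 × 0.05980 = 0.1196 mol
In series, the same 0.1196 mol of electrons flows through the second cell.
Ca²⁺ + 2e⁻ → Ca, so n(Ca) = 0.1196 / 2 = 0.05980 mol
m(Ca) = 0.05980 × 40.08 = 2.40 g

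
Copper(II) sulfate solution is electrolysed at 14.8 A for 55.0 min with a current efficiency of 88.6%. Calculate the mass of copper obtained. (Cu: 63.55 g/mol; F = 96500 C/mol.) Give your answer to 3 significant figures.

14.2 g

Q = 14.8 × 3300 = 48840 C
n(e⁻) = 48840 / 96500 = 0.5061 mol
Cu²⁺ + 2e⁻ → Cu, so theoretical m(Cu) = 0.2531 × 63.55 = 16.08 g
Actual mass = 88.6% × 16.08 = 14.2 g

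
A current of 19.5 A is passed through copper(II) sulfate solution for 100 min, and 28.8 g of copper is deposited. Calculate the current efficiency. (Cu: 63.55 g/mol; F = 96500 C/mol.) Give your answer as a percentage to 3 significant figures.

Q = 19.5 × 6000 = 1.170×10^5 C
n(e⁻) = 1.170×10^5 / 96500 = 1.212 mol
Cu²⁺ + 2e⁻ → Cu, so theoretical n(Cu) = 0.6060 mol → 38.51 g
Efficiency = 28.8 / 38.51 = 0.7479 = 74.8%

74.8%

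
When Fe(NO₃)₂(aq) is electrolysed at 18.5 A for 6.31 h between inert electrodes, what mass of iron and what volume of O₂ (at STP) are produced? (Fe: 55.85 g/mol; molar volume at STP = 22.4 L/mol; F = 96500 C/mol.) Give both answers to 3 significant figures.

Q = 18.5 × 22716 = 4.202×10^5 C; n(e⁻) = 4.202×10^5 / 96500 = 4.354 mol
Cathode: Fe²⁺ + 2e⁻ → Fe → n(Fe) = 4.354/2 = 2.177 mol → 122 g
Anode: 2H₂O → O₂ + 4H⁺ + 4e⁻ → n(O₂) = 4.354/4 = 1.089 mol → 24.4 L

122 g Fe; 24.4 L O₂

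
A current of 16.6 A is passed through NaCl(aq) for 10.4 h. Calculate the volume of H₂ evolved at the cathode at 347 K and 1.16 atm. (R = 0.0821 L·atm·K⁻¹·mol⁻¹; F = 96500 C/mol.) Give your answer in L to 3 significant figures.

79.1 L

Q = It = 16.6 × 37440 = 6.215×10^5 C
n(e⁻) = 6.215×10^5 / 96500 = 6.440 mol
2H⁺ + 2e⁻ → H₂, so n(H₂) = 6.440 / 2 = 3.220 mol
V = nRT/P = 3.220 × 0.0821 × 347 / 1.16 = 79.08 L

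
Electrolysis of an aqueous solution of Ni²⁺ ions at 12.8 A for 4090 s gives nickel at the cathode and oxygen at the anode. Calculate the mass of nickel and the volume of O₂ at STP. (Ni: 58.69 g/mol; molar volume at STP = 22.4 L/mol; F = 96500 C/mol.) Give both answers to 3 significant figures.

15.9 g Ni; 3.04 L O₂

Q = 12.8 × 4090 = 52350 C; n(e⁻) = 52350 / 96500 = 0.5425 mol
Cathode: Ni²⁺ + 2e⁻ → Ni → n(Ni) = 0.5425/2 = 0.2713 mol → 15.9 g
Anode: 2H₂O → O₂ + 4H⁺ + 4e⁻ → n(O₂) = 0.5425/4 = 0.1356 mol → 3.04 L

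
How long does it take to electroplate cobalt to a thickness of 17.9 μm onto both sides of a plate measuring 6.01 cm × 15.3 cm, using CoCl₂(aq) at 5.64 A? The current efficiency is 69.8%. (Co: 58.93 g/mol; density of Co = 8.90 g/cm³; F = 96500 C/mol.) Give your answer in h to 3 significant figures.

Plated area = 2 × 6.01 × 15.3 = 183.9 cm²
Volume = 183.9 × 17.9×10⁻⁴ cm = 0.3292 cm³
m(Co) = 0.3292 × 8.90 = 2.930 g
n(Co) = 2.930 / 58.93 = 0.04972 mol; n(e⁻) = 2 × 0.04972 = 0.09944 mol
Q = 0.09944 × 96500 / 0.698 = 13750 C
t = 13750 / 5.64 = 2438 s = 0.677 h

0.677 h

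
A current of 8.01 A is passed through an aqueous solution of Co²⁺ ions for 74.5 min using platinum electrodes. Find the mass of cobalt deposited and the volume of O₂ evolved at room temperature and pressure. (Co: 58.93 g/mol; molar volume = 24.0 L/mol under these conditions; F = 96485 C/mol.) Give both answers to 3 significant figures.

10.9 g Co; 2.23 L O₂

Q = 8.01 × 4470 = 35800 C; n(e⁻) = 35800 / 96485 = 0.3710 mol
Cathode: Co²⁺ + 2e⁻ → Co → n(Co) = 0.3710/2 = 0.1855 mol → 10.9 g
Anode: 2H₂O → O₂ + 4H⁺ + 4e⁻ → n(O₂) = 0.3710/4 = 0.09275 mol → 2.23 L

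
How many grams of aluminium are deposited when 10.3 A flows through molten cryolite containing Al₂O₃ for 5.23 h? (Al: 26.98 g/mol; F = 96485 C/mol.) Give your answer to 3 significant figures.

18.1 g

Q = It = 10.3 × 18828 = 1.939×10^5 C
Moles of electrons = 1.939×10^5 / 96485 = 2.010 mol
Al³⁺ + 3e⁻ → Al, so n(Al) = 2.010 / 3 = 0.6700 mol
m = 0.6700 × 26.98 = 18.1 g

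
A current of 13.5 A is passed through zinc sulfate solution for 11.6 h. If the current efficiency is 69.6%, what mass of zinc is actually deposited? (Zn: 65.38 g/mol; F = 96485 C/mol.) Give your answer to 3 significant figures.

Q = 13.5 × 41760 = 5.638×10^5 C
n(e⁻) = 5.638×10^5 / 96485 = 5.843 mol
Zn²⁺ + 2e⁻ → Zn, so theoretical m(Zn) = 2.922 × 65.38 = 191.0 g
Actual mass = 69.6% × 191.0 = 133 g

133 g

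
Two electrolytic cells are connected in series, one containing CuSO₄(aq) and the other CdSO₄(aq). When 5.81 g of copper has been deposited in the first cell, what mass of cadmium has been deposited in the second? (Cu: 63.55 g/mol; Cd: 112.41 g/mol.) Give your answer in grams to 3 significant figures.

n(Cu) = 5.81 / 63.55 = 0.09142 mol
Cu²⁺ + 2e⁻ → Cu, so n(e⁻) = 2 × 0.09142 = 0.1828 mol
Since the cells are in series, n(e⁻) in the Cd cell is also 0.1828 mol.
Cd²⁺ + 2e⁻ → Cd, so n(Cd) = 0.1828 / 2 = 0.09140 mol
m(Cd) = 0.09140 × 112.41 = 10.3 g

10.3 g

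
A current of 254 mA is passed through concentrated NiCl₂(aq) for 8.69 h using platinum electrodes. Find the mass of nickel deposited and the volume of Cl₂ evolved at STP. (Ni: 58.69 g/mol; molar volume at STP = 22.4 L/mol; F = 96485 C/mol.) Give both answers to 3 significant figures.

2.42 g Ni; 0.922 L Cl₂

Q = 0.254 × 31284 = 7946 C; n(e⁻) = 7946 / 96485 = 0.08235 mol
Cathode: Ni²⁺ + 2e⁻ → Ni → n(Ni) = 0.08235/2 = 0.04118 mol → 2.42 g
Anode: 2Cl⁻ → Cl₂ + 2e⁻ → n(Cl₂) = 0.08235/2 = 0.04118 mol → 0.922 L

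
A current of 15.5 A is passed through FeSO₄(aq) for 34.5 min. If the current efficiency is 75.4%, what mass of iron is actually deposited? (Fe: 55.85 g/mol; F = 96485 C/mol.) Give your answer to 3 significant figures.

Q = 15.5 × 2070 = 32090 C
n(e⁻) = 32090 / 96485 = 0.3326 mol
Fe²⁺ + 2e⁻ → Fe, so theoretical m(Fe) = 0.1663 × 55.85 = 9.288 g
Actual mass = 75.4% × 9.288 = 7.00 g

7.00 g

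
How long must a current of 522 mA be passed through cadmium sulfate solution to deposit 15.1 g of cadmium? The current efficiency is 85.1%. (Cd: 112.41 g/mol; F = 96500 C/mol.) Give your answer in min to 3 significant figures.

973 min

n(Cd) = 15.1 / 112.41 = 0.1343 mol
Cd²⁺ + 2e⁻ → Cd, so n(e⁻) = 2 × 0.1343 = 0.2686 mol
Q = 0.2686 × 96500 / 0.851 = 30460 C
t = Q / I = 30460 / 0.522 = 58350 s = 973 min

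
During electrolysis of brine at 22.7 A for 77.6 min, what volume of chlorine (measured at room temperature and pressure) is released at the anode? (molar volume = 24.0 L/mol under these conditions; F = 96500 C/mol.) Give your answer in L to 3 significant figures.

Q = It = 22.7 × 4656 = 1.057×10^5 C
n(e⁻) = Q/F = 1.057×10^5/96500 = 1.095 mol
2Cl⁻ → Cl₂ + 2e⁻, so n(Cl₂) = 1.095 / 2 = 0.5475 mol
V = 0.5475 × 24.0 = 13.14 L

13.1 L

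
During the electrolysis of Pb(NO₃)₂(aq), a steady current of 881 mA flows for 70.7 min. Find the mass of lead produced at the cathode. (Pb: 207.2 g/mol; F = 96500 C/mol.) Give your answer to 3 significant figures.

4.01 g

Q = 0.881 A × 4242 s = 3737 C
n(e⁻) = Q/F = 3737/96500 = 0.03873 mol
Pb²⁺ + 2e⁻ → Pb, so n(Pb) = 0.03873 / 2 = 0.01937 mol
m = 0.01937 × 207.2 = 4.01 g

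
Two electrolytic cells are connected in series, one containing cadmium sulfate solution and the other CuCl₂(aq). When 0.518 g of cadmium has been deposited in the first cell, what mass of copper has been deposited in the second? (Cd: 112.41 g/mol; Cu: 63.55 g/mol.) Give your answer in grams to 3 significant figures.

0.293 g

n(Cd) = 0.518 / 112.41 = 0.004608 mol
Cd²⁺ + 2e⁻ → Cd, so n(e⁻) = 2 × 0.004608 = 0.009216 mol
Same current for the same time ⇒ same n(e⁻) = 0.009216 mol in both cells.
Cu²⁺ + 2e⁻ → Cu, so n(Cu) = 0.009216 / 2 = 0.004608 mol
m(Cu) = 0.004608 × 63.55 = 0.293 g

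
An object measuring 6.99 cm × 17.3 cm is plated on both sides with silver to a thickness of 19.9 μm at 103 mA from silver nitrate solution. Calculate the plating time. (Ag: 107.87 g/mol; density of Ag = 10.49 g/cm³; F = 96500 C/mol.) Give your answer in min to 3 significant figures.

731 min

Plated area = 2 × 6.99 × 17.3 = 241.9 cm²
Volume = 241.9 × 19.9×10⁻⁴ cm = 0.4814 cm³
m(Ag) = 0.4814 × 10.49 = 5.050 g
n(Ag) = 5.050 / 107.87 = 0.04682 mol; n(e⁻) = 0.04682 mol
Q = 0.04682 × 96500 = 4518 C
t = 4518 / 0.103 = 43860 s = 731 min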